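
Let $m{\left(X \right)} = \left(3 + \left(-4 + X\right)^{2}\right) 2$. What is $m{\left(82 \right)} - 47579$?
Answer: $-35405$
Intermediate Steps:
$m{\left(X \right)} = 6 + 2 \left(-4 + X\right)^{2}$
$m{\left(82 \right)} - 47579 = \left(6 + 2 \left(-4 + 82\right)^{2}\right) - 47579 = \left(6 + 2 \cdot 78^{2}\right) - 47579 = \left(6 + 2 \cdot 6084\right) - 47579 = \left(6 + 12168\right) - 47579 = 12174 - 47579 = -35405$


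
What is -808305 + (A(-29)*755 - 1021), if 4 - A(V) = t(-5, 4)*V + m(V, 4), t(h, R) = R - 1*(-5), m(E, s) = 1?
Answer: -610006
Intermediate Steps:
t(h, R) = 5 + R (t(h, R) = R + 5 = 5 + R)
A(V) = 3 - 9*V (A(V) = 4 - ((5 + 4)*V + 1) = 4 - (9*V + 1) = 4 - (1 + 9*V) = 4 + (-1 - 9*V) = 3 - 9*V)
-808305 + (A(-29)*755 - 1021) = -808305 + ((3 - 9*(-29))*755 - 1021) = -808305 + ((3 + 261)*755 - 1021) = -808305 + (264*755 - 1021) = -808305 + (199320 - 1021) = -808305 + 198299 = -610006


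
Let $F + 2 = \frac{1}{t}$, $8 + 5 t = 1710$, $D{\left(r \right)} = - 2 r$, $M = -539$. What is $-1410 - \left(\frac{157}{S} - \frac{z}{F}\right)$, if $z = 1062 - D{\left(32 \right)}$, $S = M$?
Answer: $- \frac{328694545}{166551} \approx -1973.5$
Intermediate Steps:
$S = -539$
$t = \frac{1702}{5}$ ($t = - \frac{8}{5} + \frac{1}{5} \cdot 1710 = - \frac{8}{5} + 342 = \frac{1702}{5} \approx 340.4$)
$F = - \frac{3399}{1702}$ ($F = -2 + \frac{1}{\frac{1702}{5}} = -2 + \frac{5}{1702} = - \frac{3399}{1702} \approx -1.9971$)
$z = 1126$ ($z = 1062 - \left(-2\right) 32 = 1062 - -64 = 1062 + 64 = 1126$)
$-1410 - \left(\frac{157}{S} - \frac{z}{F}\right) = -1410 + \left(\frac{1126}{- \frac{3399}{1702}} - \frac{157}{-539}\right) = -1410 + \left(1126 \left(- \frac{1702}{3399}\right) - - \frac{157}{539}\right) = -1410 + \left(- \frac{1916452}{3399} + \frac{157}{539}\right) = -1410 - \frac{93857635}{166551} = - \frac{328694545}{166551}$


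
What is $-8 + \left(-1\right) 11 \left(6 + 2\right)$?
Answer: $-96$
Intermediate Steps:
$-8 + \left(-1\right) 11 \left(6 + 2\right) = -8 - 88 = -96$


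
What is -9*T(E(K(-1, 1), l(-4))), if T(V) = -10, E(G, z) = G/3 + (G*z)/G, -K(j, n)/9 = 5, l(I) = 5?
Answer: 90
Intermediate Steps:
K(j, n) = -45 (K(j, n) = -9*5 = -45)
E(G, z) = z + G/3 (E(G, z) = G*(⅓) + z = G/3 + z = z + G/3)
-9*T(E(K(-1, 1), l(-4))) = -9*(-10) = 90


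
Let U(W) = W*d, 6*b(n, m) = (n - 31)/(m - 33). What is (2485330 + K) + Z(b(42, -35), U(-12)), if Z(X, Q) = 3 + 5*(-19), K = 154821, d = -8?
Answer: 2640059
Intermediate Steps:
b(n, m) = (-31 + n)/(6*(-33 + m)) (b(n, m) = ((n - 31)/(m - 33))/6 = ((-31 + n)/(-33 + m))/6 = (-31 + n)/(6*(-33 + m)))
U(W) = -8*W (U(W) = W*(-8) = -8*W)
Z(X, Q) = -92 (Z(X, Q) = 3 - 95 = -92)
(2485330 + K) + Z(b(42, -35), U(-12)) = (2485330 + 154821) - 92 = 2640151 - 92 = 2640059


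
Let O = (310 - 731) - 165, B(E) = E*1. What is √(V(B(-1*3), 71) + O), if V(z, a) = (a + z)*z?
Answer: I*√790 ≈ 28.107*I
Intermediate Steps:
B(E) = E
V(z, a) = z*(a + z)
O = -586 (O = -421 - 165 = -586)
√(V(B(-1*3), 71) + O) = √((-1*3)*(71 - 1*3) - 586) = √(-3*(71 - 3) - 586) = √(-3*68 - 586) = √(-204 - 586) = √(-790) = I*√790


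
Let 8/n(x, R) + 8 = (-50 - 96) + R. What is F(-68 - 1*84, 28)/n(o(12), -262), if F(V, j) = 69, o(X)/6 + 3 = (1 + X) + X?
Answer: -3588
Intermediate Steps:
o(X) = -12 + 12*X (o(X) = -18 + 6*((1 + X) + X) = -18 + 6*(1 + 2*X) = -18 + (6 + 12*X) = -12 + 12*X)
n(x, R) = 8/(-154 + R) (n(x, R) = 8/(-8 + ((-50 - 96) + R)) = 8/(-8 + (-146 + R)) = 8/(-154 + R))
F(-68 - 1*84, 28)/n(o(12), -262) = 69/((8/(-154 - 262))) = 69/((8/(-416))) = 69/((8*(-1/416))) = 69/(-1/52) = 69*(-52) = -3588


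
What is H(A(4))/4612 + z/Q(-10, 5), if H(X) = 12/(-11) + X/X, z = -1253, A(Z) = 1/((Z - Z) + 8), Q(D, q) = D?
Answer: 31783593/253660 ≈ 125.30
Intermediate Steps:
A(Z) = ⅛ (A(Z) = 1/(0 + 8) = 1/8 = ⅛)
H(X) = -1/11 (H(X) = 12*(-1/11) + 1 = -12/11 + 1 = -1/11)
H(A(4))/4612 + z/Q(-10, 5) = -1/11/4612 - 1253/(-10) = -1/11*1/4612 - 1253*(-⅒) = -1/50732 + 1253/10 = 31783593/253660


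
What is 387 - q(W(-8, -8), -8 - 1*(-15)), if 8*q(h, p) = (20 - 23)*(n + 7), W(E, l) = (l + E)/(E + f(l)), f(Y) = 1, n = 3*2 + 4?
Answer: 3147/8 ≈ 393.38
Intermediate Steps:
n = 10 (n = 6 + 4 = 10)
W(E, l) = (E + l)/(1 + E) (W(E, l) = (l + E)/(E + 1) = (E + l)/(1 + E))
q(h, p) = -51/8 (q(h, p) = ((20 - 23)*(10 + 7))/8 = (-3*17)/8 = (⅛)*(-51) = -51/8)
387 - q(W(-8, -8), -8 - 1*(-15)) = 387 - 1*(-51/8) = 387 + 51/8 = 3147/8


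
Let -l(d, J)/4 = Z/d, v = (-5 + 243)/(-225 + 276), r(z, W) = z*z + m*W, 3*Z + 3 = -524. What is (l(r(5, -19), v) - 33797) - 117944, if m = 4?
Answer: -1365793/9 ≈ -1.5175e+5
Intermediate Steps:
Z = -527/3 (Z = -1 + (1/3)*(-524) = -1 - 524/3 = -527/3 ≈ -175.67)
r(z, W) = z**2 + 4*W (r(z, W) = z*z + 4*W = z**2 + 4*W)
v = 14/3 (v = 238/51 = 238*(1/51) = 14/3 ≈ 4.6667)
l(d, J) = 2108/(3*d) (l(d, J) = -(-2108)/(3*d) = 2108/(3*d))
(l(r(5, -19), v) - 33797) - 117944 = (2108/(3*(5**2 + 4*(-19))) - 33797) - 117944 = (2108/(3*(25 - 76)) - 33797) - 117944 = ((2108/3)/(-51) - 33797) - 117944 = ((2108/3)*(-1/51) - 33797) - 117944 = (-124/9 - 33797) - 117944 = -304297/9 - 117944 = -1365793/9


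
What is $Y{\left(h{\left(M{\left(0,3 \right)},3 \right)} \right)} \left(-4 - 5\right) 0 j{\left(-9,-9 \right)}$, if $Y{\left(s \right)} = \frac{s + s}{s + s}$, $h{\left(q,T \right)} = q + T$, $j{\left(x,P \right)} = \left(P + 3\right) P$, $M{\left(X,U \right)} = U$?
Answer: $0$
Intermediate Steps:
$j{\left(x,P \right)} = P \left(3 + P\right)$ ($j{\left(x,P \right)} = \left(3 + P\right) P = P \left(3 + P\right)$)
$h{\left(q,T \right)} = T + q$
$Y{\left(s \right)} = 1$ ($Y{\left(s \right)} = \frac{2 s}{2 s} = 2 s \frac{1}{2 s} = 1$)
$Y{\left(h{\left(M{\left(0,3 \right)},3 \right)} \right)} \left(-4 - 5\right) 0 j{\left(-9,-9 \right)} = 1 \left(-4 - 5\right) 0 \left(- 9 \left(3 - 9\right)\right) = 1 \left(\left(-9\right) 0\right) \left(\left(-9\right) \left(-6\right)\right) = 1 \cdot 0 \cdot 54 = 0 \cdot 54 = 0$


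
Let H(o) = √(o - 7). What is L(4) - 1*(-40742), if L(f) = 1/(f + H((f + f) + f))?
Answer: 448166/11 - √5/11 ≈ 40742.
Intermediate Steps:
H(o) = √(-7 + o)
L(f) = 1/(f + √(-7 + 3*f)) (L(f) = 1/(f + √(-7 + ((f + f) + f))) = 1/(f + √(-7 + (2*f + f))) = 1/(f + √(-7 + 3*f)))
L(4) - 1*(-40742) = 1/(4 + √(-7 + 3*4)) - 1*(-40742) = 1/(4 + √(-7 + 12)) + 40742 = 1/(4 + √5) + 40742 = 40742 + 1/(4 + √5)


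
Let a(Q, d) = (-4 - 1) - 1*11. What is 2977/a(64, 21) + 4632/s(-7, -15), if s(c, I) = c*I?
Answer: -79491/560 ≈ -141.95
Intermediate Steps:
s(c, I) = I*c
a(Q, d) = -16 (a(Q, d) = -5 - 11 = -16)
2977/a(64, 21) + 4632/s(-7, -15) = 2977/(-16) + 4632/((-15*(-7))) = 2977*(-1/16) + 4632/105 = -2977/16 + 4632*(1/105) = -2977/16 + 1544/35 = -79491/560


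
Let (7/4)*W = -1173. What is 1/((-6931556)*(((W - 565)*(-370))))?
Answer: -7/22176750950840 ≈ -3.1565e-13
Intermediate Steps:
W = -4692/7 (W = (4/7)*(-1173) = -4692/7 ≈ -670.29)
1/((-6931556)*(((W - 565)*(-370)))) = 1/((-6931556)*(((-4692/7 - 565)*(-370)))) = -1/(6931556*((-8647/7*(-370)))) = -1/(6931556*3199390/7) = -1/6931556*7/3199390 = -7/22176750950840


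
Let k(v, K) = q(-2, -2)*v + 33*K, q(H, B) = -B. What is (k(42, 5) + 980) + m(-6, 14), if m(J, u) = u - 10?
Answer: 1233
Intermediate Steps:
m(J, u) = -10 + u
k(v, K) = 2*v + 33*K (k(v, K) = (-1*(-2))*v + 33*K = 2*v + 33*K)
(k(42, 5) + 980) + m(-6, 14) = ((2*42 + 33*5) + 980) + (-10 + 14) = ((84 + 165) + 980) + 4 = (249 + 980) + 4 = 1229 + 4 = 1233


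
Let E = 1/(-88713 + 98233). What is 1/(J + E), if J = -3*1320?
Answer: -9520/37699199 ≈ -0.00025253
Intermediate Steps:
J = -3960
E = 1/9520 ≈ 0.00010504
1/(J + E) = 1/(-3960 + 1/9520) = 1/(-37699199/9520) = -9520/37699199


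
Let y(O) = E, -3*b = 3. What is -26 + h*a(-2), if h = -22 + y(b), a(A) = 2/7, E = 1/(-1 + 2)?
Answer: -32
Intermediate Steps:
b = -1 (b = -⅓*3 = -1)
E = 1 (E = 1/1 = 1)
y(O) = 1
a(A) = 2/7 (a(A) = 2*(⅐) = 2/7)
h = -21 (h = -22 + 1 = -21)
-26 + h*a(-2) = -26 - 21*2/7 = -26 - 6 = -32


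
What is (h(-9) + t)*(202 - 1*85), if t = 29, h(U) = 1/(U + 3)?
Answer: 6747/2 ≈ 3373.5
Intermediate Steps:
h(U) = 1/(3 + U)
(h(-9) + t)*(202 - 1*85) = (1/(3 - 9) + 29)*(202 - 1*85) = (1/(-6) + 29)*(202 - 85) = (-1/6 + 29)*117 = (173/6)*117 = 6747/2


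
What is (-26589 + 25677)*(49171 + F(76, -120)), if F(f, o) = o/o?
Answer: -44844864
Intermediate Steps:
F(f, o) = 1
(-26589 + 25677)*(49171 + F(76, -120)) = (-26589 + 25677)*(49171 + 1) = -912*49172 = -44844864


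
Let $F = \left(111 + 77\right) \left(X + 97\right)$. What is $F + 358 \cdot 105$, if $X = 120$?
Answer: $78386$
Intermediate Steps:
$F = 40796$ ($F = \left(111 + 77\right) \left(120 + 97\right) = 188 \cdot 217 = 40796$)
$F + 358 \cdot 105 = 40796 + 358 \cdot 105 = 40796 + 37590 = 78386$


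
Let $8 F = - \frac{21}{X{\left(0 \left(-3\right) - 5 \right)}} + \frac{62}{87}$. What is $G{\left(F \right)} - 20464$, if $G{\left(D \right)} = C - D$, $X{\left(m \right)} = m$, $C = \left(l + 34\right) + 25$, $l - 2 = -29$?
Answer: $- \frac{71105497}{3480} \approx -20433.0$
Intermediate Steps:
$l = -27$ ($l = 2 - 29 = -27$)
$C = 32$ ($C = \left(-27 + 34\right) + 25 = 7 + 25 = 32$)
$F = \frac{2137}{3480}$ ($F = \frac{- \frac{21}{0 \left(-3\right) - 5} + \frac{62}{87}}{8} = \frac{- \frac{21}{0 - 5} + 62 \cdot \frac{1}{87}}{8} = \frac{- \frac{21}{-5} + \frac{62}{87}}{8} = \frac{\left(-21\right) \left(- \frac{1}{5}\right) + \frac{62}{87}}{8} = \frac{\frac{21}{5} + \frac{62}{87}}{8} = \frac{1}{8} \cdot \frac{2137}{435} = \frac{2137}{3480} \approx 0.61408$)
$G{\left(D \right)} = 32 - D$
$G{\left(F \right)} - 20464 = \left(32 - \frac{2137}{3480}\right) - 20464 = \frac{109223}{3480} - 20464 = - \frac{71105497}{3480}$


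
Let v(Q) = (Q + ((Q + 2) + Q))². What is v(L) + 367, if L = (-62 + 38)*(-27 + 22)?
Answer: 131411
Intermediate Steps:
L = 120 (L = -24*(-5) = 120)
v(Q) = (2 + 3*Q)² (v(Q) = (Q + ((2 + Q) + Q))² = (Q + (2 + 2*Q))² = (2 + 3*Q)²)
v(L) + 367 = (2 + 3*120)² + 367 = (2 + 360)² + 367 = 362² + 367 = 131044 + 367 = 131411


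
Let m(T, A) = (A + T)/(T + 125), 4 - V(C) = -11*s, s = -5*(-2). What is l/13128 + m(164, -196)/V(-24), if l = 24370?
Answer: 66872827/36042924 ≈ 1.8554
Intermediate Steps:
s = 10
V(C) = 114 (V(C) = 4 - (-11)*10 = 4 - 1*(-110) = 4 + 110 = 114)
m(T, A) = (A + T)/(125 + T)
l/13128 + m(164, -196)/V(-24) = 24370/13128 + ((-196 + 164)/(125 + 164))/114 = 24370*(1/13128) + (-32/289)*(1/114) = 12185/6564 + ((1/289)*(-32))*(1/114) = 12185/6564 - 32/289*1/114 = 12185/6564 - 16/16473 = 66872827/36042924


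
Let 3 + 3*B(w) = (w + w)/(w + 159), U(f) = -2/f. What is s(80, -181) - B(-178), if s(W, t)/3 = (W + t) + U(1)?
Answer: -17912/57 ≈ -314.25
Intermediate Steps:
s(W, t) = -6 + 3*W + 3*t (s(W, t) = 3*((W + t) - 2/1) = 3*((W + t) - 2*1) = 3*((W + t) - 2) = 3*(-2 + W + t) = -6 + 3*W + 3*t)
B(w) = -1 + 2*w/(3*(159 + w)) (B(w) = -1 + ((w + w)/(w + 159))/3 = -1 + ((2*w)/(159 + w))/3 = -1 + (2*w/(159 + w))/3 = -1 + 2*w/(3*(159 + w)))
s(80, -181) - B(-178) = (-6 + 3*80 + 3*(-181)) - (-477 - 1*(-178))/(3*(159 - 178)) = (-6 + 240 - 543) - (-477 + 178)/(3*(-19)) = -309 - (-1)*(-299)/(3*19) = -309 - 1*299/57 = -309 - 299/57 = -17912/57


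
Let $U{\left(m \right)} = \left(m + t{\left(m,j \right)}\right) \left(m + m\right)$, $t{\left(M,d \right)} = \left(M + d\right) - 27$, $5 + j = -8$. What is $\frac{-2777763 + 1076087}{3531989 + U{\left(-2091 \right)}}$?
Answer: $- \frac{1701676}{21188393} \approx -0.080312$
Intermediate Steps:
$j = -13$ ($j = -5 - 8 = -13$)
$t{\left(M,d \right)} = -27 + M + d$
$U{\left(m \right)} = 2 m \left(-40 + 2 m\right)$ ($U{\left(m \right)} = \left(m - \left(40 - m\right)\right) \left(m + m\right) = \left(m + \left(-40 + m\right)\right) 2 m = \left(-40 + 2 m\right) 2 m = 2 m \left(-40 + 2 m\right)$)
$\frac{-2777763 + 1076087}{3531989 + U{\left(-2091 \right)}} = \frac{-2777763 + 1076087}{3531989 + 4 \left(-2091\right) \left(-20 - 2091\right)} = - \frac{1701676}{3531989 + 4 \left(-2091\right) \left(-2111\right)} = - \frac{1701676}{3531989 + 17656404} = - \frac{1701676}{21188393}$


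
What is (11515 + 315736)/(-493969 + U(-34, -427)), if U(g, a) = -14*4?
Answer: -327251/494025 ≈ -0.66242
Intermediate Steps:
U(g, a) = -56
(11515 + 315736)/(-493969 + U(-34, -427)) = (11515 + 315736)/(-493969 - 56) = 327251/(-494025) = 327251*(-1/494025) = -327251/494025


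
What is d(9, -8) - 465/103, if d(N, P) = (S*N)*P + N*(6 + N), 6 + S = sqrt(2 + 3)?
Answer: 57936/103 - 72*sqrt(5) ≈ 401.49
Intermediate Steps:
S = -6 + sqrt(5) (S = -6 + sqrt(2 + 3) = -6 + sqrt(5) ≈ -3.7639)
d(N, P) = N*(6 + N) + N*P*(-6 + sqrt(5)) (d(N, P) = ((-6 + sqrt(5))*N)*P + N*(6 + N) = (N*(-6 + sqrt(5)))*P + N*(6 + N) = N*P*(-6 + sqrt(5)) + N*(6 + N) = N*(6 + N) + N*P*(-6 + sqrt(5)))
d(9, -8) - 465/103 = 9*(6 + 9 - 1*(-8)*(6 - sqrt(5))) - 465/103 = 9*(6 + 9 + (48 - 8*sqrt(5))) - 465/103 = 9*(63 - 8*sqrt(5)) - 1*465/103 = (567 - 72*sqrt(5)) - 465/103 = 57936/103 - 72*sqrt(5)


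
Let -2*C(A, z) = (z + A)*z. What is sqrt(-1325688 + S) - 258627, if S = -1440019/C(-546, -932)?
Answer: -258627 + I*sqrt(157217668078039135)/344374 ≈ -2.5863e+5 + 1151.4*I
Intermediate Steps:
C(A, z) = -z*(A + z)/2 (C(A, z) = -(z + A)*z/2 = -(A + z)*z/2 = -z*(A + z)/2)
S = 1440019/688748 (S = -1440019*1/(466*(-546 - 932)) = -1440019/((-1/2*(-932)*(-1478))) = -1440019/(-688748) = -1440019*(-1/688748) = 1440019/688748 ≈ 2.0908)
sqrt(-1325688 + S) - 258627 = sqrt(-1325688 + 1440019/688748) - 258627 = sqrt(-913063518605/688748) - 258627 = I*sqrt(157217668078039135)/344374 - 258627 = -258627 + I*sqrt(157217668078039135)/344374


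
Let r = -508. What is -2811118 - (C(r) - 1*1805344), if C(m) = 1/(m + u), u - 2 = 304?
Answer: -203166347/202 ≈ -1.0058e+6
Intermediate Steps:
u = 306 (u = 2 + 304 = 306)
C(m) = 1/(306 + m) (C(m) = 1/(m + 306) = 1/(306 + m))
-2811118 - (C(r) - 1*1805344) = -2811118 - (1/(306 - 508) - 1*1805344) = -2811118 - (1/(-202) - 1805344) = -2811118 - (-1/202 - 1805344) = -2811118 - 1*(-364679489/202) = -2811118 + 364679489/202 = -203166347/202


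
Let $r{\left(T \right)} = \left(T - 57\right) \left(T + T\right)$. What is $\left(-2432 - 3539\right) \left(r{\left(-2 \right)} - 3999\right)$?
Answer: $22468873$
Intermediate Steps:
$r{\left(T \right)} = 2 T \left(-57 + T\right)$ ($r{\left(T \right)} = \left(-57 + T\right) 2 T = 2 T \left(-57 + T\right)$)
$\left(-2432 - 3539\right) \left(r{\left(-2 \right)} - 3999\right) = \left(-2432 - 3539\right) \left(2 \left(-2\right) \left(-57 - 2\right) - 3999\right) = - 5971 \left(2 \left(-2\right) \left(-59\right) - 3999\right) = - 5971 \left(236 - 3999\right) = \left(-5971\right) \left(-3763\right) = 22468873$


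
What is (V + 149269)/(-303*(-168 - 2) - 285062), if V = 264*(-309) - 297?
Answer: -16849/58388 ≈ -0.28857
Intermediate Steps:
V = -81873 (V = -81576 - 297 = -81873)
(V + 149269)/(-303*(-168 - 2) - 285062) = (-81873 + 149269)/(-303*(-168 - 2) - 285062) = 67396/(-303*(-170) - 285062) = 67396/(51510 - 285062) = 67396/(-233552) = 67396*(-1/233552) = -16849/58388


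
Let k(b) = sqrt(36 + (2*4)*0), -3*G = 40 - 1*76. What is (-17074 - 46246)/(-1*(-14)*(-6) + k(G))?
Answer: 31660/39 ≈ 811.79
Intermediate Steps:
G = 12 (G = -(40 - 1*76)/3 = -(40 - 76)/3 = -1/3*(-36) = 12)
k(b) = 6 (k(b) = sqrt(36 + 8*0) = sqrt(36 + 0) = sqrt(36) = 6)
(-17074 - 46246)/(-1*(-14)*(-6) + k(G)) = (-17074 - 46246)/(-1*(-14)*(-6) + 6) = -63320/(14*(-6) + 6) = -63320/(-84 + 6) = -63320/(-78) = -63320*(-1/78) = 31660/39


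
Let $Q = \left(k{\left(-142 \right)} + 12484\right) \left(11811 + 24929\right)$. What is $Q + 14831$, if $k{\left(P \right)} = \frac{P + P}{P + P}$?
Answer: $458713731$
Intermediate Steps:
$k{\left(P \right)} = 1$ ($k{\left(P \right)} = \frac{2 P}{2 P} = 2 P \frac{1}{2 P} = 1$)
$Q = 458698900$ ($Q = \left(1 + 12484\right) \left(11811 + 24929\right) = 12485 \cdot 36740 = 458698900$)
$Q + 14831 = 458698900 + 14831 = 458713731$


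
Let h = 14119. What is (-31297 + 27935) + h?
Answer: 10757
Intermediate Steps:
(-31297 + 27935) + h = (-31297 + 27935) + 14119 = -3362 + 14119 = 10757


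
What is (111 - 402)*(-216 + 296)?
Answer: -23280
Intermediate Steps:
(111 - 402)*(-216 + 296) = -291*80 = -23280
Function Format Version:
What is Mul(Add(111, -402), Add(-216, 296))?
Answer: -23280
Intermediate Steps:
Mul(Add(111, -402), Add(-216, 296)) = Mul(-291, 80) = -23280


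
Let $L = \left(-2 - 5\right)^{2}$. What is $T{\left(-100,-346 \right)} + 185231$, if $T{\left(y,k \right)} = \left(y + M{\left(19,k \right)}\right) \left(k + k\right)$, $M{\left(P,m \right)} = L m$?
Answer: $11986599$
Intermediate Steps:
$L = 49$ ($L = \left(-7\right)^{2} = 49$)
$M{\left(P,m \right)} = 49 m$
$T{\left(y,k \right)} = 2 k \left(y + 49 k\right)$ ($T{\left(y,k \right)} = \left(y + 49 k\right) \left(k + k\right) = \left(y + 49 k\right) 2 k = 2 k \left(y + 49 k\right)$)
$T{\left(-100,-346 \right)} + 185231 = 2 \left(-346\right) \left(-100 + 49 \left(-346\right)\right) + 185231 = 2 \left(-346\right) \left(-100 - 16954\right) + 185231 = 2 \left(-346\right) \left(-17054\right) + 185231 = 11801368 + 185231 = 11986599$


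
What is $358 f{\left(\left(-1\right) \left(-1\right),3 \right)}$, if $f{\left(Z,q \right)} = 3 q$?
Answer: $3222$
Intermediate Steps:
$358 f{\left(\left(-1\right) \left(-1\right),3 \right)} = 358 \cdot 3 \cdot 3 = 358 \cdot 9 = 3222$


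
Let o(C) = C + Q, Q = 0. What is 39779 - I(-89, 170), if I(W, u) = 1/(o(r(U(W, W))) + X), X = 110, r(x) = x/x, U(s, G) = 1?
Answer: 4415468/111 ≈ 39779.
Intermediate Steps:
r(x) = 1
o(C) = C (o(C) = C + 0 = C)
I(W, u) = 1/111 (I(W, u) = 1/(1 + 110) = 1/111)
39779 - I(-89, 170) = 39779 - 1*1/111 = 39779 - 1/111 = 4415468/111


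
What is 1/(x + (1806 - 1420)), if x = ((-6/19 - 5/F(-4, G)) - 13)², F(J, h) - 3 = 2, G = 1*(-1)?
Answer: 361/213330 ≈ 0.0016922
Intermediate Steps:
G = -1
F(J, h) = 5 (F(J, h) = 3 + 2 = 5)
x = 73984/361 (x = ((-6/19 - 5/5) - 13)² = ((-6*1/19 - 5*⅕) - 13)² = ((-6/19 - 1) - 13)² = (-25/19 - 13)² = (-272/19)² = 73984/361 ≈ 204.94)
1/(x + (1806 - 1420)) = 1/(73984/361 + (1806 - 1420)) = 1/(73984/361 + 386) = 1/(213330/361) = 361/213330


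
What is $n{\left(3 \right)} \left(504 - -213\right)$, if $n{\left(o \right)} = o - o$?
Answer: $0$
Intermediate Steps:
$n{\left(o \right)} = 0$
$n{\left(3 \right)} \left(504 - -213\right) = 0 \left(504 - -213\right) = 0 \left(504 + 213\right) = 0 \cdot 717 = 0$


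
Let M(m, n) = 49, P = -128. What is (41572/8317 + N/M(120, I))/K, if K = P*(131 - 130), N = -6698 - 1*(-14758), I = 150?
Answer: -4317003/3260264 ≈ -1.3241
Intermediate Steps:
N = 8060 (N = -6698 + 14758 = 8060)
K = -128 (K = -128*(131 - 130) = -128*1 = -128)
(41572/8317 + N/M(120, I))/K = (41572/8317 + 8060/49)/(-128) = (41572*(1/8317) + 8060*(1/49))*(-1/128) = (41572/8317 + 8060/49)*(-1/128) = (69072048/407533)*(-1/128) = -4317003/3260264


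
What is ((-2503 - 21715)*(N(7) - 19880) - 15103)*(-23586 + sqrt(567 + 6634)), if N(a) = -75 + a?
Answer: -11394056041746 + 483085561*sqrt(7201) ≈ -1.1353e+13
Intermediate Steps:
((-2503 - 21715)*(N(7) - 19880) - 15103)*(-23586 + sqrt(567 + 6634)) = ((-2503 - 21715)*((-75 + 7) - 19880) - 15103)*(-23586 + sqrt(567 + 6634)) = (-24218*(-68 - 19880) - 15103)*(-23586 + sqrt(7201)) = (-24218*(-19948) - 15103)*(-23586 + sqrt(7201)) = (483100664 - 15103)*(-23586 + sqrt(7201)) = 483085561*(-23586 + sqrt(7201)) = -11394056041746 + 483085561*sqrt(7201)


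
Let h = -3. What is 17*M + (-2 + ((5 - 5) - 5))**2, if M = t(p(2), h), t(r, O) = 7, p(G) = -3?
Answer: 168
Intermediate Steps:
M = 7
17*M + (-2 + ((5 - 5) - 5))**2 = 17*7 + (-2 + ((5 - 5) - 5))**2 = 119 + (-2 + (0 - 5))**2 = 119 + (-2 - 5)**2 = 119 + (-7)**2 = 119 + 49 = 168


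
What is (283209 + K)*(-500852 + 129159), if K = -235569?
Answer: -17707454520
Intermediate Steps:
(283209 + K)*(-500852 + 129159) = (283209 - 235569)*(-500852 + 129159) = 47640*(-371693) = -17707454520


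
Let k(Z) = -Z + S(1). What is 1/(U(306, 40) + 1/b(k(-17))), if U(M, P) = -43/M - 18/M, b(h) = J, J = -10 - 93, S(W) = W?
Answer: -31518/6589 ≈ -4.7834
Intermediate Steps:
J = -103
k(Z) = 1 - Z (k(Z) = -Z + 1 = 1 - Z)
b(h) = -103
U(M, P) = -61/M
1/(U(306, 40) + 1/b(k(-17))) = 1/(-61/306 + 1/(-103)) = 1/(-61*1/306 - 1/103) = 1/(-61/306 - 1/103) = 1/(-6589/31518) = -31518/6589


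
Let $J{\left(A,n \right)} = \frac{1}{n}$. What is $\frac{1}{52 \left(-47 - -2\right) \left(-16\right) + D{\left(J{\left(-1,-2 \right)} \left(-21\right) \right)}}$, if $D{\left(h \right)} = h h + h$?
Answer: $\frac{4}{150243} \approx 2.6624 \cdot 10^{-5}$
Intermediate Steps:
$D{\left(h \right)} = h + h^{2}$ ($D{\left(h \right)} = h^{2} + h = h + h^{2}$)
$\frac{1}{52 \left(-47 - -2\right) \left(-16\right) + D{\left(J{\left(-1,-2 \right)} \left(-21\right) \right)}} = \frac{1}{52 \left(-47 - -2\right) \left(-16\right) + \frac{1}{-2} \left(-21\right) \left(1 + \frac{1}{-2} \left(-21\right)\right)} = \frac{1}{52 \left(-47 + 2\right) \left(-16\right) + \left(- \frac{1}{2}\right) \left(-21\right) \left(1 - - \frac{21}{2}\right)} = \frac{1}{52 \left(-45\right) \left(-16\right) + \frac{21 \left(1 + \frac{21}{2}\right)}{2}} = \frac{1}{\left(-2340\right) \left(-16\right) + \frac{21}{2} \cdot \frac{23}{2}} = \frac{1}{37440 + \frac{483}{4}} = \frac{1}{\frac{150243}{4}} = \frac{4}{150243}$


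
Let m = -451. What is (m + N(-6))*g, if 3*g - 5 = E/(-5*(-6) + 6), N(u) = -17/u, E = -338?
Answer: 212431/324 ≈ 655.65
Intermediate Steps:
g = -79/54 (g = 5/3 + (-338/(-5*(-6) + 6))/3 = 5/3 + (-338/(30 + 6))/3 = 5/3 + (-338/36)/3 = 5/3 + (-338*1/36)/3 = 5/3 + (⅓)*(-169/18) = 5/3 - 169/54 = -79/54 ≈ -1.4630)
(m + N(-6))*g = (-451 - 17/(-6))*(-79/54) = (-451 - 17*(-⅙))*(-79/54) = (-451 + 17/6)*(-79/54) = -2689/6*(-79/54) = 212431/324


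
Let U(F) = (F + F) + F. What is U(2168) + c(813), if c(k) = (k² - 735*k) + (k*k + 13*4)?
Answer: 730939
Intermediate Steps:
U(F) = 3*F (U(F) = 2*F + F = 3*F)
c(k) = 52 - 735*k + 2*k² (c(k) = (k² - 735*k) + (k² + 52) = (k² - 735*k) + (52 + k²) = 52 - 735*k + 2*k²)
U(2168) + c(813) = 3*2168 + (52 - 735*813 + 2*813²) = 6504 + (52 - 597555 + 2*660969) = 6504 + (52 - 597555 + 1321938) = 6504 + 724435 = 730939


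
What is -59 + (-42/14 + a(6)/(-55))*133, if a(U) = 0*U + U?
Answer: -25988/55 ≈ -472.51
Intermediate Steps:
a(U) = U (a(U) = 0 + U = U)
-59 + (-42/14 + a(6)/(-55))*133 = -59 + (-42/14 + 6/(-55))*133 = -59 + (-42*1/14 + 6*(-1/55))*133 = -59 + (-3 - 6/55)*133 = -59 - 171/55*133 = -59 - 22743/55 = -25988/55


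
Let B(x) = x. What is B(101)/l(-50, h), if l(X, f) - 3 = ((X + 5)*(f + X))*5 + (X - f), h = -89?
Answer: 101/31317 ≈ 0.0032251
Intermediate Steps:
l(X, f) = 3 + X - f + 5*(5 + X)*(X + f) (l(X, f) = 3 + (((X + 5)*(f + X))*5 + (X - f)) = 3 + (((5 + X)*(X + f))*5 + (X - f)) = 3 + (5*(5 + X)*(X + f) + (X - f)) = 3 + (X - f + 5*(5 + X)*(X + f)) = 3 + X - f + 5*(5 + X)*(X + f))
B(101)/l(-50, h) = 101/(3 + 5*(-50)² + 24*(-89) + 26*(-50) + 5*(-50)*(-89)) = 101/(3 + 5*2500 - 2136 - 1300 + 22250) = 101/(3 + 12500 - 2136 - 1300 + 22250) = 101/31317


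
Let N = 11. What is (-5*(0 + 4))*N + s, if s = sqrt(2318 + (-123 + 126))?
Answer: -220 + sqrt(2321) ≈ -171.82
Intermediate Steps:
s = sqrt(2321) (s = sqrt(2318 + 3) = sqrt(2321) ≈ 48.177)
(-5*(0 + 4))*N + s = -5*(0 + 4)*11 + sqrt(2321) = -5*4*11 + sqrt(2321) = -20*11 + sqrt(2321) = -220 + sqrt(2321)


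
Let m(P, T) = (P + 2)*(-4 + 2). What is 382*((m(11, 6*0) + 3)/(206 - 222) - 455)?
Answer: -1386087/8 ≈ -1.7326e+5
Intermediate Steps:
m(P, T) = -4 - 2*P (m(P, T) = (2 + P)*(-2) = -4 - 2*P)
382*((m(11, 6*0) + 3)/(206 - 222) - 455) = 382*(((-4 - 2*11) + 3)/(206 - 222) - 455) = 382*(((-4 - 22) + 3)/(-16) - 455) = 382*((-26 + 3)*(-1/16) - 455) = 382*(-23*(-1/16) - 455) = 382*(23/16 - 455) = 382*(-7257/16) = -1386087/8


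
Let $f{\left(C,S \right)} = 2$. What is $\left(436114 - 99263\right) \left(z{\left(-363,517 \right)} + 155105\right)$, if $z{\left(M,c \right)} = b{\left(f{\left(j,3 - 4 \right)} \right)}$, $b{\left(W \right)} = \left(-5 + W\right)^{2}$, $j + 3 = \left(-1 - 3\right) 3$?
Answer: $52250306014$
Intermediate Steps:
$j = -15$ ($j = -3 + \left(-1 - 3\right) 3 = -3 - 12 = -15$)
$z{\left(M,c \right)} = 9$ ($z{\left(M,c \right)} = \left(-5 + 2\right)^{2} = \left(-3\right)^{2} = 9$)
$\left(436114 - 99263\right) \left(z{\left(-363,517 \right)} + 155105\right) = \left(436114 - 99263\right) \left(9 + 155105\right) = 336851 \cdot 155114 = 52250306014$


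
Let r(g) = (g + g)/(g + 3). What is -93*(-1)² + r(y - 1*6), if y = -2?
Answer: -449/5 ≈ -89.800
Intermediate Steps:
r(g) = 2*g/(3 + g) (r(g) = (2*g)/(3 + g) = 2*g/(3 + g))
-93*(-1)² + r(y - 1*6) = -93*(-1)² + 2*(-2 - 1*6)/(3 + (-2 - 1*6)) = -93*1 + 2*(-2 - 6)/(3 + (-2 - 6)) = -93 + 2*(-8)/(3 - 8) = -93 + 2*(-8)/(-5) = -93 + 2*(-8)*(-⅕) = -93 + 16/5 = -449/5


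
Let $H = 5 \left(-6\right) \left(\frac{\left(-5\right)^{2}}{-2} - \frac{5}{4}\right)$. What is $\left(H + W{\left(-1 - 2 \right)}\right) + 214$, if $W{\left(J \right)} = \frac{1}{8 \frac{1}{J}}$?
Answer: $\frac{5009}{8} \approx 626.13$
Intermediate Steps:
$H = \frac{825}{2}$ ($H = - 30 \left(25 \left(- \frac{1}{2}\right) - \frac{5}{4}\right) = - 30 \left(- \frac{25}{2} - \frac{5}{4}\right) = \left(-30\right) \left(- \frac{55}{4}\right) = \frac{825}{2} \approx 412.5$)
$W{\left(J \right)} = \frac{J}{8}$
$\left(H + W{\left(-1 - 2 \right)}\right) + 214 = \left(\frac{825}{2} + \frac{-1 - 2}{8}\right) + 214 = \left(\frac{825}{2} + \frac{1}{8} \left(-3\right)\right) + 214 = \left(\frac{825}{2} - \frac{3}{8}\right) + 214 = \frac{3297}{8} + 214 = \frac{5009}{8}$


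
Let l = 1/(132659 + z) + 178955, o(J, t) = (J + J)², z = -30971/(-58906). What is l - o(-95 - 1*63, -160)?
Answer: 618114549794381/7814442025 ≈ 79099.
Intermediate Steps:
z = 30971/58906 (z = -30971*(-1/58906) = 30971/58906 ≈ 0.52577)
o(J, t) = 4*J² (o(J, t) = (2*J)² = 4*J²)
l = 1398433472642781/7814442025 (l = 1/(132659 + 30971/58906) + 178955 = 1/(7814442025/58906) + 178955 = 58906/7814442025 + 178955 = 1398433472642781/7814442025 ≈ 1.7896e+5)
l - o(-95 - 1*63, -160) = 1398433472642781/7814442025 - 4*(-95 - 1*63)² = 1398433472642781/7814442025 - 4*(-95 - 63)² = 1398433472642781/7814442025 - 4*(-158)² = 1398433472642781/7814442025 - 4*24964 = 1398433472642781/7814442025 - 1*99856 = 1398433472642781/7814442025 - 99856 = 618114549794381/7814442025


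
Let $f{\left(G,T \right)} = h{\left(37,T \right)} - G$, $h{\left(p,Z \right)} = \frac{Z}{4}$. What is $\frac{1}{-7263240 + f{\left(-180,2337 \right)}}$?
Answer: $- \frac{4}{29049903} \approx -1.3769 \cdot 10^{-7}$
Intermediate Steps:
$h{\left(p,Z \right)} = \frac{Z}{4}$ ($h{\left(p,Z \right)} = Z \frac{1}{4} = \frac{Z}{4}$)
$f{\left(G,T \right)} = - G + \frac{T}{4}$ ($f{\left(G,T \right)} = \frac{T}{4} - G = - G + \frac{T}{4}$)
$\frac{1}{-7263240 + f{\left(-180,2337 \right)}} = \frac{1}{-7263240 + \left(\left(-1\right) \left(-180\right) + \frac{1}{4} \cdot 2337\right)} = \frac{1}{-7263240 + \left(180 + \frac{2337}{4}\right)} = \frac{1}{-7263240 + \frac{3057}{4}} = \frac{1}{- \frac{29049903}{4}} = - \frac{4}{29049903}$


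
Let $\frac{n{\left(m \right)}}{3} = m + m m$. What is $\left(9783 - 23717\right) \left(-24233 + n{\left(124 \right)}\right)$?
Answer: $-310268378$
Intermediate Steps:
$n{\left(m \right)} = 3 m + 3 m^{2}$ ($n{\left(m \right)} = 3 \left(m + m m\right) = 3 \left(m + m^{2}\right) = 3 m + 3 m^{2}$)
$\left(9783 - 23717\right) \left(-24233 + n{\left(124 \right)}\right) = \left(9783 - 23717\right) \left(-24233 + 3 \cdot 124 \left(1 + 124\right)\right) = \left(9783 - 23717\right) \left(-24233 + 3 \cdot 124 \cdot 125\right) = - 13934 \left(-24233 + 46500\right) = \left(-13934\right) 22267 = -310268378$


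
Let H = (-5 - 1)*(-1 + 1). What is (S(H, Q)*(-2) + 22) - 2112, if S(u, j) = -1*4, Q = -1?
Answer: -2082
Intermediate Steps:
H = 0 (H = -6*0 = 0)
S(u, j) = -4
(S(H, Q)*(-2) + 22) - 2112 = (-4*(-2) + 22) - 2112 = (8 + 22) - 2112 = 30 - 2112 = -2082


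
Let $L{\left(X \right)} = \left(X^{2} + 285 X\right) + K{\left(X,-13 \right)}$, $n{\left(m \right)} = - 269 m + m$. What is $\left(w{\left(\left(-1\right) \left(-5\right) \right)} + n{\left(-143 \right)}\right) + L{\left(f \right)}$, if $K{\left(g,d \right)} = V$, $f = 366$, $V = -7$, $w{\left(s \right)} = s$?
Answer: $276588$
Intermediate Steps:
$n{\left(m \right)} = - 268 m$
$K{\left(g,d \right)} = -7$
$L{\left(X \right)} = -7 + X^{2} + 285 X$ ($L{\left(X \right)} = \left(X^{2} + 285 X\right) - 7 = -7 + X^{2} + 285 X$)
$\left(w{\left(\left(-1\right) \left(-5\right) \right)} + n{\left(-143 \right)}\right) + L{\left(f \right)} = \left(\left(-1\right) \left(-5\right) - -38324\right) + \left(-7 + 366^{2} + 285 \cdot 366\right) = \left(5 + 38324\right) + \left(-7 + 133956 + 104310\right) = 38329 + 238259 = 276588$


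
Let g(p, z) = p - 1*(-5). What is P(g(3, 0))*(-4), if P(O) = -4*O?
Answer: 128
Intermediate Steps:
g(p, z) = 5 + p (g(p, z) = p + 5 = 5 + p)
P(g(3, 0))*(-4) = -4*(5 + 3)*(-4) = -4*8*(-4) = -32*(-4) = 128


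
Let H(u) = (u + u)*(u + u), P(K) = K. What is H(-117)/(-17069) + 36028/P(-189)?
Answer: -3700064/19089 ≈ -193.83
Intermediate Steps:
H(u) = 4*u² (H(u) = (2*u)*(2*u) = 4*u²)
H(-117)/(-17069) + 36028/P(-189) = (4*(-117)²)/(-17069) + 36028/(-189) = (4*13689)*(-1/17069) + 36028*(-1/189) = 54756*(-1/17069) - 36028/189 = -324/101 - 36028/189 = -3700064/19089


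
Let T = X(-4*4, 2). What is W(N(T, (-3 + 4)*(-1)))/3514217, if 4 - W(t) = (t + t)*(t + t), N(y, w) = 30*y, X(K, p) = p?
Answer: -244/59563 ≈ -0.0040965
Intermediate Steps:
T = 2
W(t) = 4 - 4*t**2 (W(t) = 4 - (t + t)*(t + t) = 4 - 2*t*2*t = 4 - 4*t**2)
W(N(T, (-3 + 4)*(-1)))/3514217 = (4 - 4*(30*2)**2)/3514217 = (4 - 4*60**2)*(1/3514217) = (4 - 4*3600)*(1/3514217) = (4 - 14400)*(1/3514217) = -14396*1/3514217 = -244/59563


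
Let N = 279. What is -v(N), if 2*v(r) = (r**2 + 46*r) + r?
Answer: -45477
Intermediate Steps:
v(r) = r**2/2 + 47*r/2 (v(r) = ((r**2 + 46*r) + r)/2 = (r**2 + 47*r)/2 = r**2/2 + 47*r/2)
-v(N) = -279*(47 + 279)/2 = -279*326/2 = -1*45477 = -45477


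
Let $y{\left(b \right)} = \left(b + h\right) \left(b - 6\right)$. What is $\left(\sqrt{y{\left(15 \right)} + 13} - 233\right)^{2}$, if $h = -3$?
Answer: $49284$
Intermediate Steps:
$y{\left(b \right)} = \left(-6 + b\right) \left(-3 + b\right)$ ($y{\left(b \right)} = \left(b - 3\right) \left(b - 6\right) = \left(-3 + b\right) \left(-6 + b\right) = \left(-6 + b\right) \left(-3 + b\right)$)
$\left(\sqrt{y{\left(15 \right)} + 13} - 233\right)^{2} = \left(\sqrt{\left(18 + 15^{2} - 135\right) + 13} - 233\right)^{2} = \left(\sqrt{\left(18 + 225 - 135\right) + 13} - 233\right)^{2} = \left(\sqrt{108 + 13} - 233\right)^{2} = \left(\sqrt{121} - 233\right)^{2} = \left(11 - 233\right)^{2} = \left(-222\right)^{2} = 49284$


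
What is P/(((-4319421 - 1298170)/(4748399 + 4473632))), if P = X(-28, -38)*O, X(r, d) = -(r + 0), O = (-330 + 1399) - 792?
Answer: -10218010348/802513 ≈ -12733.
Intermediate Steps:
O = 277 (O = 1069 - 792 = 277)
X(r, d) = -r
P = 7756 (P = -1*(-28)*277 = 28*277 = 7756)
P/(((-4319421 - 1298170)/(4748399 + 4473632))) = 7756/(((-4319421 - 1298170)/(4748399 + 4473632))) = 7756/((-5617591/9222031)) = 7756/((-5617591*1/9222031)) = 7756/(-802513/1317433) = 7756*(-1317433/802513) = -10218010348/802513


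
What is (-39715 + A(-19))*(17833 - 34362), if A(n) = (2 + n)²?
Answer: 651672354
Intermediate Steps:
(-39715 + A(-19))*(17833 - 34362) = (-39715 + (2 - 19)²)*(17833 - 34362) = (-39715 + (-17)²)*(-16529) = (-39715 + 289)*(-16529) = -39426*(-16529) = 651672354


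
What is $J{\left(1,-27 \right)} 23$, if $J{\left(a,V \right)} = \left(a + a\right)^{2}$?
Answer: $92$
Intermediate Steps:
$J{\left(a,V \right)} = 4 a^{2}$ ($J{\left(a,V \right)} = \left(2 a\right)^{2} = 4 a^{2}$)
$J{\left(1,-27 \right)} 23 = 4 \cdot 1^{2} \cdot 23 = 4 \cdot 1 \cdot 23 = 4 \cdot 23 = 92$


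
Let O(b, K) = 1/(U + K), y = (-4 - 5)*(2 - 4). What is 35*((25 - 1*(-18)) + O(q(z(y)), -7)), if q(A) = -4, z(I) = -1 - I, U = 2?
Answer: 1498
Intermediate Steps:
y = 18 (y = -9*(-2) = 18)
O(b, K) = 1/(2 + K)
35*((25 - 1*(-18)) + O(q(z(y)), -7)) = 35*((25 - 1*(-18)) + 1/(2 - 7)) = 35*((25 + 18) + 1/(-5)) = 35*(43 - ⅕) = 35*(214/5) = 1498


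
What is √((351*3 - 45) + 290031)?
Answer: √291039 ≈ 539.48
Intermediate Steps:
√((351*3 - 45) + 290031) = √((1053 - 45) + 290031) = √(1008 + 290031) = √291039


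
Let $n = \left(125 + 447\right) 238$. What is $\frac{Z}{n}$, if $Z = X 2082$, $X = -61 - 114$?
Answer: $- \frac{26025}{9724} \approx -2.6764$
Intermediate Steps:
$X = -175$ ($X = -61 - 114 = -175$)
$Z = -364350$ ($Z = \left(-175\right) 2082 = -364350$)
$n = 136136$ ($n = 572 \cdot 238 = 136136$)
$\frac{Z}{n} = - \frac{364350}{136136} = \left(-364350\right) \frac{1}{136136} = - \frac{26025}{9724}$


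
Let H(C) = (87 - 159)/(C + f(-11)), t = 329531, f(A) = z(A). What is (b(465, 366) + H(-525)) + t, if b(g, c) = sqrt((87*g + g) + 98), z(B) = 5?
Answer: 21419524/65 + sqrt(41018) ≈ 3.2973e+5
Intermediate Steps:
f(A) = 5
H(C) = -72/(5 + C) (H(C) = (87 - 159)/(C + 5) = -72/(5 + C))
b(g, c) = sqrt(98 + 88*g) (b(g, c) = sqrt(88*g + 98) = sqrt(98 + 88*g))
(b(465, 366) + H(-525)) + t = (sqrt(98 + 88*465) - 72/(5 - 525)) + 329531 = (sqrt(98 + 40920) - 72/(-520)) + 329531 = (sqrt(41018) - 72*(-1/520)) + 329531 = (sqrt(41018) + 9/65) + 329531 = (9/65 + sqrt(41018)) + 329531 = 21419524/65 + sqrt(41018)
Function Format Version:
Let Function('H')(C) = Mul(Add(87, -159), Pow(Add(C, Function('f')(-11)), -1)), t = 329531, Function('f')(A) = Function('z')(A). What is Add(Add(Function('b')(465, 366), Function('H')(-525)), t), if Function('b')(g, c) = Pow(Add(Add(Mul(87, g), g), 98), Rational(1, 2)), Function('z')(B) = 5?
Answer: Add(Rational(21419524, 65), Pow(41018, Rational(1, 2))) ≈ 3.2973e+5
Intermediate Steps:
Function('f')(A) = 5
Function('H')(C) = Mul(-72, Pow(Add(5, C), -1)) (Function('H')(C) = Mul(Add(87, -159), Pow(Add(C, 5), -1)) = Mul(-72, Pow(Add(5, C), -1)))
Function('b')(g, c) = Pow(Add(98, Mul(88, g)), Rational(1, 2)) (Function('b')(g, c) = Pow(Add(Mul(88, g), 98), Rational(1, 2)) = Pow(Add(98, Mul(88, g)), Rational(1, 2)))
Add(Add(Function('b')(465, 366), Function('H')(-525)), t) = Add(Add(Pow(Add(98, Mul(88, 465)), Rational(1, 2)), Mul(-72, Pow(Add(5, -525), -1))), 329531) = Add(Add(Pow(Add(98, 40920), Rational(1, 2)), Mul(-72, Pow(-520, -1))), 329531) = Add(Add(Pow(41018, Rational(1, 2)), Mul(-72, Rational(-1, 520))), 329531) = Add(Add(Pow(41018, Rational(1, 2)), Rational(9, 65)), 329531) = Add(Add(Rational(9, 65), Pow(41018, Rational(1, 2))), 329531) = Add(Rational(21419524, 65), Pow(41018, Rational(1, 2)))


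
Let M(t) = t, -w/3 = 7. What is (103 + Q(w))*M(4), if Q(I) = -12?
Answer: 364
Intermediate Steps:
w = -21 (w = -3*7 = -21)
(103 + Q(w))*M(4) = (103 - 12)*4 = 91*4 = 364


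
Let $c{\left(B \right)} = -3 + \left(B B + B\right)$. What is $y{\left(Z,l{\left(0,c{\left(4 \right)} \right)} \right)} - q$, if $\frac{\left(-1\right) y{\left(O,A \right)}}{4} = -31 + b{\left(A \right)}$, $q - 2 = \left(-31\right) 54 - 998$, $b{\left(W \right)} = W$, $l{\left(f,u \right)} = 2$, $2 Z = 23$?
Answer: $2786$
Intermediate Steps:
$Z = \frac{23}{2}$ ($Z = \frac{1}{2} \cdot 23 = \frac{23}{2} \approx 11.5$)
$c{\left(B \right)} = -3 + B + B^{2}$ ($c{\left(B \right)} = -3 + \left(B^{2} + B\right) = -3 + \left(B + B^{2}\right) = -3 + B + B^{2}$)
$q = -2670$ ($q = 2 - 2672 = -2670$)
$y{\left(O,A \right)} = 124 - 4 A$ ($y{\left(O,A \right)} = - 4 \left(-31 + A\right) = 124 - 4 A$)
$y{\left(Z,l{\left(0,c{\left(4 \right)} \right)} \right)} - q = \left(124 - 8\right) - -2670 = \left(124 - 8\right) + 2670 = 116 + 2670 = 2786$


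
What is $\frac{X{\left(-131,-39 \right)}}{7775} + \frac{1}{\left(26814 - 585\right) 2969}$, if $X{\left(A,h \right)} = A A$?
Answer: $\frac{1336394022836}{605469580275} \approx 2.2072$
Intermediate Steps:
$X{\left(A,h \right)} = A^{2}$
$\frac{X{\left(-131,-39 \right)}}{7775} + \frac{1}{\left(26814 - 585\right) 2969} = \frac{\left(-131\right)^{2}}{7775} + \frac{1}{\left(26814 - 585\right) 2969} = 17161 \cdot \frac{1}{7775} + \frac{1}{26229} \cdot \frac{1}{2969} = \frac{17161}{7775} + \frac{1}{26229} \cdot \frac{1}{2969} = \frac{17161}{7775} + \frac{1}{77873901} = \frac{1336394022836}{605469580275}$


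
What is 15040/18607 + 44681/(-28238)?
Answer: -58097121/75060638 ≈ -0.77400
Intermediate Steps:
15040/18607 + 44681/(-28238) = 15040*(1/18607) + 44681*(-1/28238) = 15040/18607 - 6383/4034 = -58097121/75060638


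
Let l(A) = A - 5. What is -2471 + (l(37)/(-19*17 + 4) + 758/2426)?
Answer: -956063952/386947 ≈ -2470.8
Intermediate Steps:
l(A) = -5 + A
-2471 + (l(37)/(-19*17 + 4) + 758/2426) = -2471 + ((-5 + 37)/(-19*17 + 4) + 758/2426) = -2471 + (32/(-323 + 4) + 758*(1/2426)) = -2471 + (32/(-319) + 379/1213) = -2471 + (32*(-1/319) + 379/1213) = -2471 + (-32/319 + 379/1213) = -2471 + 82085/386947 = -956063952/386947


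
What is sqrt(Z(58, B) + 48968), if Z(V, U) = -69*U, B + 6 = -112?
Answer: sqrt(57110) ≈ 238.98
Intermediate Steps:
B = -118 (B = -6 - 112 = -118)
sqrt(Z(58, B) + 48968) = sqrt(-69*(-118) + 48968) = sqrt(8142 + 48968) = sqrt(57110)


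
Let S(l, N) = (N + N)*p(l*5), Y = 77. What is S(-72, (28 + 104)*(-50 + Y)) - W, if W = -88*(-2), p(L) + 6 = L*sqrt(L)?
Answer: -42944 - 15396480*I*sqrt(10) ≈ -42944.0 - 4.8688e+7*I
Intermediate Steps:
p(L) = -6 + L**(3/2) (p(L) = -6 + L*sqrt(L) = -6 + L**(3/2))
S(l, N) = 2*N*(-6 + 5*sqrt(5)*l**(3/2)) (S(l, N) = (N + N)*(-6 + (l*5)**(3/2)) = (2*N)*(-6 + (5*l)**(3/2)) = (2*N)*(-6 + 5*sqrt(5)*l**(3/2)) = 2*N*(-6 + 5*sqrt(5)*l**(3/2)))
W = 176
S(-72, (28 + 104)*(-50 + Y)) - W = 2*((28 + 104)*(-50 + 77))*(-6 + 5*sqrt(5)*(-72)**(3/2)) - 1*176 = 2*(132*27)*(-6 + 5*sqrt(5)*(-432*I*sqrt(2))) - 176 = 2*3564*(-6 - 2160*I*sqrt(10)) - 176 = (-42768 - 15396480*I*sqrt(10)) - 176 = -42944 - 15396480*I*sqrt(10)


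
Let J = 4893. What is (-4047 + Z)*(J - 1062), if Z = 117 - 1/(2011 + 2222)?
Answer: -21243777407/1411 ≈ -1.5056e+7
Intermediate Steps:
Z = 495260/4233 (Z = 117 - 1/4233 = 495260/4233 ≈ 117.00)
(-4047 + Z)*(J - 1062) = (-4047 + 495260/4233)*(4893 - 1062) = -16635691/4233*3831 = -21243777407/1411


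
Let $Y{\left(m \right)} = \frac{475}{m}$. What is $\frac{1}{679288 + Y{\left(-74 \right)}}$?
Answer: $\frac{74}{50266837} \approx 1.4721 \cdot 10^{-6}$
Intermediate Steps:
$\frac{1}{679288 + Y{\left(-74 \right)}} = \frac{1}{679288 + \frac{475}{-74}} = \frac{1}{679288 + 475 \left(- \frac{1}{74}\right)} = \frac{1}{679288 - \frac{475}{74}} = \frac{1}{\frac{50266837}{74}} = \frac{74}{50266837}$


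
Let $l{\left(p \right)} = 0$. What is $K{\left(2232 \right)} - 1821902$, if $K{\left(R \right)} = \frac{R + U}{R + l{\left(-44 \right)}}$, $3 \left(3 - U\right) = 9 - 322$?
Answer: $- \frac{6099724387}{3348} \approx -1.8219 \cdot 10^{6}$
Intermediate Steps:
$U = \frac{322}{3}$ ($U = 3 - \frac{9 - 322}{3} = 3 - - \frac{313}{3} = 3 + \frac{313}{3} = \frac{322}{3} \approx 107.33$)
$K{\left(R \right)} = \frac{\frac{322}{3} + R}{R}$ ($K{\left(R \right)} = \frac{R + \frac{322}{3}}{R + 0} = \frac{\frac{322}{3} + R}{R}$)
$K{\left(2232 \right)} - 1821902 = \frac{\frac{322}{3} + 2232}{2232} - 1821902 = \frac{1}{2232} \cdot \frac{7018}{3} - 1821902 = \frac{3509}{3348} - 1821902 = - \frac{6099724387}{3348}$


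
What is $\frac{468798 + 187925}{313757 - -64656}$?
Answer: $\frac{656723}{378413} \approx 1.7355$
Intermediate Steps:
$\frac{468798 + 187925}{313757 - -64656} = \frac{656723}{313757 + 64656} = \frac{656723}{378413}$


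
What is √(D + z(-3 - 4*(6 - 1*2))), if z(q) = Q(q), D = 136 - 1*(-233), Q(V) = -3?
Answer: √366 ≈ 19.131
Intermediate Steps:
D = 369 (D = 136 + 233 = 369)
z(q) = -3
√(D + z(-3 - 4*(6 - 1*2))) = √(369 - 3) = √366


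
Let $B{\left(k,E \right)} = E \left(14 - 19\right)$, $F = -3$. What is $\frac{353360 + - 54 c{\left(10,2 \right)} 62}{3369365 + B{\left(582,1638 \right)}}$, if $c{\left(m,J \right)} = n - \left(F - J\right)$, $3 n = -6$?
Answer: $\frac{343316}{3361175} \approx 0.10214$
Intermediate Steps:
$n = -2$ ($n = \frac{1}{3} \left(-6\right) = -2$)
$B{\left(k,E \right)} = - 5 E$ ($B{\left(k,E \right)} = E \left(-5\right) = - 5 E$)
$c{\left(m,J \right)} = 1 + J$ ($c{\left(m,J \right)} = -2 - \left(-3 - J\right) = -2 + \left(3 + J\right) = 1 + J$)
$\frac{353360 + - 54 c{\left(10,2 \right)} 62}{3369365 + B{\left(582,1638 \right)}} = \frac{353360 + - 54 \left(1 + 2\right) 62}{3369365 - 8190} = \frac{353360 + \left(-54\right) 3 \cdot 62}{3369365 - 8190} = \frac{353360 - 10044}{3361175} = \left(353360 - 10044\right) \frac{1}{3361175} = 343316 \cdot \frac{1}{3361175} = \frac{343316}{3361175}$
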